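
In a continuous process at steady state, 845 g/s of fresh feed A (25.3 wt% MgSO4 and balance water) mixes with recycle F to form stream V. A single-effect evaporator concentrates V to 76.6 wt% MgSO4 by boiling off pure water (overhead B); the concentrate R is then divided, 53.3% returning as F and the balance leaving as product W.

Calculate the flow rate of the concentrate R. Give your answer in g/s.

Overall MgSO4 balance (none leaves overhead): MgSO4 in fresh feed = MgSO4 in product, i.e. 845×0.253 = (1−0.533)·R·0.766.
R = 213.78/(0.766×0.467) = 597.63 g/s.

597.6 g/s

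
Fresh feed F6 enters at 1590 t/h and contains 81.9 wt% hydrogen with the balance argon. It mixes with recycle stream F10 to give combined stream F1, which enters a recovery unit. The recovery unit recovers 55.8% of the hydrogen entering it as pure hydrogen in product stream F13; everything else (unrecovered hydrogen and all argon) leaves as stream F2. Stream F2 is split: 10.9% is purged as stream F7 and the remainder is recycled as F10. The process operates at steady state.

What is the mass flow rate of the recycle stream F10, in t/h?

3199 t/h

argon enters only via F6 and leaves only via the purge: 1590×0.181 = 0.109×(argon in F2), and the recovery unit passes all argon, so argon in F1 = argon in F2 = 2640.3 t/h.
hydrogen in F1: m_A = 1590×0.819 + (1−0.109)·(1−0.558)·m_A, so m_A = 1302.2/0.6062 = 2148.2 t/h.
F2 = (1−0.558)×2148.2 + 2640.3 = 3589.8 t/h.
Recycle F10 = (1−0.109)×3589.8 = 3198.5 t/h.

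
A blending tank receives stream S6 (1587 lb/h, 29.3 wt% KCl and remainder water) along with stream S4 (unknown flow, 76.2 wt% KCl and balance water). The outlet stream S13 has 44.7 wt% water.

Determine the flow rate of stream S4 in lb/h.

1974 lb/h

Let S4 be the unknown flow. Total out = 1587 + S4.
water balance: 1122 + 0.238·S4 = 0.447·(1587 + S4)
(0.238 − 0.447)·S4 = 0.447×1587 − 1122 = -412.62
S4 = -412.62 / -0.209 = 1974.3 lb/h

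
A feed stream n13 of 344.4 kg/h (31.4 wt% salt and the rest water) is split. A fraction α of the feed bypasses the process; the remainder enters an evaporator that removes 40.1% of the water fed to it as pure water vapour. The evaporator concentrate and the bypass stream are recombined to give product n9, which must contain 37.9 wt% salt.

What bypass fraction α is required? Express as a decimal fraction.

0.377

All 344.4×0.314 = 108.14 kg/h of salt reaches n9, so n9 = 108.14/0.379 = 285.33 kg/h and vapour = 59.066 kg/h.
The evaporator receives (1−α)·344.4 of feed at 0.686 water and removes 0.401 of that water:
0.401×0.686×(1−α)×344.4 = 59.066
(1−α) = 59.066/94.74 = 0.6235;  α = 0.3765.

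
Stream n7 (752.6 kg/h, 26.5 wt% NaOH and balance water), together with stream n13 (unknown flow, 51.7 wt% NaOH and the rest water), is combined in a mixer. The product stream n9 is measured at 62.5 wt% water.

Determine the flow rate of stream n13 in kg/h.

583 kg/h

Let n13 be the unknown flow. Total out = 752.6 + n13.
water balance: 553.16 + 0.483·n13 = 0.625·(752.6 + n13)
(0.483 − 0.625)·n13 = 0.625×752.6 − 553.16 = -82.786
n13 = -82.786 / -0.142 = 583 kg/h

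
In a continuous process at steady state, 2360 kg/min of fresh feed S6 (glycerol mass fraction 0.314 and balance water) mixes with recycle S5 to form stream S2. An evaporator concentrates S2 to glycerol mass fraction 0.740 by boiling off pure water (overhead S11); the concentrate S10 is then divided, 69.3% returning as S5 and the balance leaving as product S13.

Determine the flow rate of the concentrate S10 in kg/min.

Overall glycerol balance (none leaves overhead): glycerol in fresh feed = glycerol in product, i.e. 2360×0.314 = (1−0.693)·S10·0.740.
S10 = 741.04/(0.740×0.307) = 3261.9 kg/min.

3262 kg/min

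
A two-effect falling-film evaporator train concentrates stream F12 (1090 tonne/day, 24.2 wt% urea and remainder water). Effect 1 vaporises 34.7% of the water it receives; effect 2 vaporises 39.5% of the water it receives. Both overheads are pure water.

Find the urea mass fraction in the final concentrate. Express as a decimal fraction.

water in feed = 1090×0.758 = 826.22 tonne/day.
After stage 1: water left = (1−0.347)×826.22 = 539.52; stream total = 803.3 tonne/day.
After stage 2: water left = (1−0.395)×539.52 = 326.41; final concentrate = 590.19 tonne/day.
urea fraction = 263.78/590.19 = 0.447.

0.447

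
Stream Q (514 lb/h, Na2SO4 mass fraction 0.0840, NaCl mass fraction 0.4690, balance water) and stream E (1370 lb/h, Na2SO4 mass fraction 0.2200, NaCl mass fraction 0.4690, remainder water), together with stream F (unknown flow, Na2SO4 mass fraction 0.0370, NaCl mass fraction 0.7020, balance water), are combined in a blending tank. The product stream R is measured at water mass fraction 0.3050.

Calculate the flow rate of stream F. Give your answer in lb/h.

1846 lb/h

Let F be the unknown flow. Total out = 1884 + F.
water balance: 655.83 + 0.261·F = 0.305·(1884 + F)
(0.261 − 0.305)·F = 0.305×1884 − 655.83 = -81.208
F = -81.208 / -0.044 = 1845.6 lb/h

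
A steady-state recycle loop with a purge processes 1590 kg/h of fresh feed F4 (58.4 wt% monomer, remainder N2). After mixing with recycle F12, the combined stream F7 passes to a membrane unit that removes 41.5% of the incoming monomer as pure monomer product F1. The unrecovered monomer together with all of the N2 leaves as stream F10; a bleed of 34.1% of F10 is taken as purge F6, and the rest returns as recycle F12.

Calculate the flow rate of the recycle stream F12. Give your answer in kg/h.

N2 enters only via F4 and leaves only via the purge: 1590×0.416 = 0.341×(N2 in F10), and the membrane unit passes all N2, so N2 in F7 = N2 in F10 = 1939.7 kg/h.
monomer in F7: m_A = 1590×0.584 + (1−0.341)·(1−0.415)·m_A, so m_A = 928.56/0.6145 = 1511.1 kg/h.
F10 = (1−0.415)×1511.1 + 1939.7 = 2823.7 kg/h.
Recycle F12 = (1−0.341)×2823.7 = 1860.8 kg/h.

1861 kg/h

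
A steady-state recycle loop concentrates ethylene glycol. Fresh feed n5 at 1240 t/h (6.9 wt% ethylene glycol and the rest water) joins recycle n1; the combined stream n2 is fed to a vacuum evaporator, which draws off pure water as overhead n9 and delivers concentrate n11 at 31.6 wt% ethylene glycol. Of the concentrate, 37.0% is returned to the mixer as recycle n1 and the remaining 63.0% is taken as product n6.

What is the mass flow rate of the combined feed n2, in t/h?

Overall ethylene glycol balance (none leaves overhead): ethylene glycol in fresh feed = ethylene glycol in product, i.e. 1240×0.069 = (1−0.370)·n11·0.316.
n11 = 85.56/(0.316×0.630) = 429.78 t/h.
Recycle n1 = 0.370×429.78 = 159.02 t/h.
Combined feed n2 = 1240 + 159.02 = 1399 t/h.

1399 t/h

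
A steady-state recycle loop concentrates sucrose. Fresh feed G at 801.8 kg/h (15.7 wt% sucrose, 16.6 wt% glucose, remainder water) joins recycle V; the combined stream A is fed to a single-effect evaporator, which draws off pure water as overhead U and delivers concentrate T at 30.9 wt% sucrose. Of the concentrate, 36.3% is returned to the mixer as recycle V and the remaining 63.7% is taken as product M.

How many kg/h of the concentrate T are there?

639.5 kg/h

Overall sucrose balance (none leaves overhead): sucrose in fresh feed = sucrose in product, i.e. 801.8×0.157 = (1−0.363)·T·0.309.
T = 125.88/(0.309×0.637) = 639.54 kg/h.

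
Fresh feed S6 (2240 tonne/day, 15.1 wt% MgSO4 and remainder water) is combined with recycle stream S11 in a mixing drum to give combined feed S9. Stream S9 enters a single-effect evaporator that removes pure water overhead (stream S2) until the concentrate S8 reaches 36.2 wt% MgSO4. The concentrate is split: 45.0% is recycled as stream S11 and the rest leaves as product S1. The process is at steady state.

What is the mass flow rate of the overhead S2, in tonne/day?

1306 tonne/day

Overall MgSO4 balance (none leaves overhead): MgSO4 in fresh feed = MgSO4 in product, i.e. 2240×0.151 = (1−0.450)·S8·0.362.
S8 = 338.24/(0.362×0.550) = 1698.8 tonne/day.
Recycle S11 = 0.450×1698.8 = 764.48 tonne/day.
Combined feed S9 = 2240 + 764.48 = 3004.5 tonne/day.
Overhead S2 = S9 − S8 = 3004.5 − 1698.8 = 1305.6 tonne/day.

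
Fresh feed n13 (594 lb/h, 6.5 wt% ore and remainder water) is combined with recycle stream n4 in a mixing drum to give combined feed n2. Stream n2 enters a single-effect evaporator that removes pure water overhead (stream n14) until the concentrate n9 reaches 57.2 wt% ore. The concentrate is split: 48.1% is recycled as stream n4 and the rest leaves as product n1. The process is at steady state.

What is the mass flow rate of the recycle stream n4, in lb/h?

62.56 lb/h

Overall ore balance (none leaves overhead): ore in fresh feed = ore in product, i.e. 594×0.065 = (1−0.481)·n9·0.572.
n9 = 38.61/(0.572×0.519) = 130.06 lb/h.
Recycle n4 = 0.481×130.06 = 62.558 lb/h.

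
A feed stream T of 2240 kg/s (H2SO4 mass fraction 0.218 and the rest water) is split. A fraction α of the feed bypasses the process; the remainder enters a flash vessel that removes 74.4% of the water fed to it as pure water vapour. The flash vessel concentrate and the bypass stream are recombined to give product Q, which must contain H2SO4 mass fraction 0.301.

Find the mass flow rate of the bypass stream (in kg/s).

1178 kg/s

All 2240×0.218 = 488.32 kg/s of H2SO4 reaches Q, so Q = 488.32/0.301 = 1622.3 kg/s and vapour = 617.67 kg/s.
The evaporator receives (1−α)·2240 of feed at 0.782 water and removes 0.744 of that water:
0.744×0.782×(1−α)×2240 = 617.67
(1−α) = 617.67/1303.2 = 0.4739;  α = 0.5261.
Bypass flow = 0.5261×2240 = 1178.4 kg/s.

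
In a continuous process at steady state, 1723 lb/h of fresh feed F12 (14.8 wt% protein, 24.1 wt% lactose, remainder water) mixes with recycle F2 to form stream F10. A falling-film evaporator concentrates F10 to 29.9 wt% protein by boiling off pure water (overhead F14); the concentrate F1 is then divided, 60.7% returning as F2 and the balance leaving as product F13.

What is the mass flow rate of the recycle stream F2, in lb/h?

Overall protein balance (none leaves overhead): protein in fresh feed = protein in product, i.e. 1723×0.148 = (1−0.607)·F1·0.299.
F1 = 255/(0.299×0.393) = 2170.1 lb/h.
Recycle F2 = 0.607×2170.1 = 1317.3 lb/h.

1317 lb/h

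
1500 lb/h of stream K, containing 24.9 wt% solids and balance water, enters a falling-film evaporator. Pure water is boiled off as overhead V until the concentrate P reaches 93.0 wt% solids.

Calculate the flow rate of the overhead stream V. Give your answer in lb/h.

1098 lb/h

solids is conserved: 1500×0.249 = 373.5 lb/h all reports to the concentrate.
Concentrate = 373.5/(target fraction) = 401.61 lb/h.
Overhead = 1500 − 401.61 = 1098.4 lb/h.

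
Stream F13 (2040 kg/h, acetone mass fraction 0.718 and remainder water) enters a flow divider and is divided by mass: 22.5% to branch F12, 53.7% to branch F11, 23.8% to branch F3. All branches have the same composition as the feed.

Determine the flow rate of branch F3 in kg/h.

Branch F3 flow = 0.238×2040 = 485.52 kg/h.

485.5 kg/h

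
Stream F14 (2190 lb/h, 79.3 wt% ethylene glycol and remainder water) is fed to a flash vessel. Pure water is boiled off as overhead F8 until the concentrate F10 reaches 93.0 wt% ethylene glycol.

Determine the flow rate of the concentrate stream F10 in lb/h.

1867 lb/h

ethylene glycol is conserved: 2190×0.793 = 1736.7 lb/h all reports to the concentrate.
Concentrate = 1736.7/(target fraction) = 1867.4 lb/h.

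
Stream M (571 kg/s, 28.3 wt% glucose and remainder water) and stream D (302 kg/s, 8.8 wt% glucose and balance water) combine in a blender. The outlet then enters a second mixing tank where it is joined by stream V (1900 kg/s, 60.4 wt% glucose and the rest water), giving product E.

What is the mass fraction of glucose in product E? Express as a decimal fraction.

0.4817

Overall, product flow = 2773 kg/s.
glucose in = 571×0.283 + 302×0.088 + 1900×0.604 = 1335.8 kg/s.
glucose fraction in E = 0.4817.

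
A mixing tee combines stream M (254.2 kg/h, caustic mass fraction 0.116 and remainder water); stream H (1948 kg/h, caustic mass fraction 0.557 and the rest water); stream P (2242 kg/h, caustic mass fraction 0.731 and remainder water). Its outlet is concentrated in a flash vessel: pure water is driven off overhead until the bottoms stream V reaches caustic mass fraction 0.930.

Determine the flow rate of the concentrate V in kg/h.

caustic entering = 254.2×0.116 + 1948×0.557 + 2242×0.731 = 2753.4 kg/h.
All caustic reports to V, so V = 2753.4/0.930 = 2960.7 kg/h.

2961 kg/h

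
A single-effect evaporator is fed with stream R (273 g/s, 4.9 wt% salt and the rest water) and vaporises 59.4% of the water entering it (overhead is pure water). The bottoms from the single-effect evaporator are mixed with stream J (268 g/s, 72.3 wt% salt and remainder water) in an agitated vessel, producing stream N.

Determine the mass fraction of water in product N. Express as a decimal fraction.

0.4645

Vapour removed = 0.594×0.951×273 = 154.22 g/s; concentrate = 118.78 g/s.
water reaching the mixer = 105.41 (from concentrate) + 268×0.277 = 179.64 g/s.
Product flow = 118.78 + 268 = 386.78 g/s; water fraction = 0.4645.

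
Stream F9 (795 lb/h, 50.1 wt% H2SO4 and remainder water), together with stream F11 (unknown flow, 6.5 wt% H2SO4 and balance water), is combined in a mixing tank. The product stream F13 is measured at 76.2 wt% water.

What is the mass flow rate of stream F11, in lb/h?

1209 lb/h

Let F11 be the unknown flow. Total out = 795 + F11.
water balance: 396.7 + 0.935·F11 = 0.762·(795 + F11)
(0.935 − 0.762)·F11 = 0.762×795 − 396.7 = 209.08
F11 = 209.08 / 0.173 = 1208.6 lb/h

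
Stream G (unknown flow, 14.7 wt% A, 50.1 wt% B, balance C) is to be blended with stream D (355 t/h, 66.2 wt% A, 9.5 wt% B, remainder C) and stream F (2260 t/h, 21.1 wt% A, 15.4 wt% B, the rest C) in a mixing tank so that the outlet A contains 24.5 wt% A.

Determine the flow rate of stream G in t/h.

726.5 t/h

Let G be the unknown flow. Total out = 2615 + G.
A balance: 711.87 + 0.147·G = 0.245·(2615 + G)
(0.147 − 0.245)·G = 0.245×2615 − 711.87 = -71.195
G = -71.195 / -0.098 = 726.48 t/h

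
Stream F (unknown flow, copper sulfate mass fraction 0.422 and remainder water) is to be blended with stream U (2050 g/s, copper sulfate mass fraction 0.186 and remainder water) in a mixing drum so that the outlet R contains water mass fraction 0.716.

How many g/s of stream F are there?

Let F be the unknown flow. Total out = 2050 + F.
water balance: 1668.7 + 0.578·F = 0.716·(2050 + F)
(0.578 − 0.716)·F = 0.716×2050 − 1668.7 = -200.9
F = -200.9 / -0.138 = 1455.8 g/s

1456 g/s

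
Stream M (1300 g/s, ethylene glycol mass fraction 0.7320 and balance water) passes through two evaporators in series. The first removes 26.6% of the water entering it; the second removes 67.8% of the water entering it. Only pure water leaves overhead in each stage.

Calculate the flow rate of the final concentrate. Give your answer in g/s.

water in feed = 1300×0.268 = 348.4 g/s.
After stage 1: water left = (1−0.266)×348.4 = 255.73; stream total = 1207.3 g/s.
After stage 2: water left = (1−0.678)×255.73 = 82.344; final concentrate = 1033.9 g/s.

1034 g/s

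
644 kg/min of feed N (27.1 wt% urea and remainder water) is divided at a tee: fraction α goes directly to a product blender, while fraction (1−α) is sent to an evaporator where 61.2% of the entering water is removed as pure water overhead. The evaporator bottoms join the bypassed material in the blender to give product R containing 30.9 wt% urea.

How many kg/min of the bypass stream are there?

466.5 kg/min

All 644×0.271 = 174.52 kg/min of urea reaches R, so R = 174.52/0.309 = 564.8 kg/min and vapour = 79.197 kg/min.
The evaporator receives (1−α)·644 of feed at 0.729 water and removes 0.612 of that water:
0.612×0.729×(1−α)×644 = 79.197
(1−α) = 79.197/287.32 = 0.2756;  α = 0.7244.
Bypass flow = 0.7244×644 = 466.49 kg/min.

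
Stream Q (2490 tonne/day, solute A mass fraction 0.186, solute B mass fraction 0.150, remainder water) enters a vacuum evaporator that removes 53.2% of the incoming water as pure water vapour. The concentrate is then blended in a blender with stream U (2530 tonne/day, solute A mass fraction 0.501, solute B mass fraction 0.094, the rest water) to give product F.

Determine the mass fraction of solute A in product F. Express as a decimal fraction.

0.418

Vapour removed = 0.532×0.664×2490 = 879.59 tonne/day; concentrate = 1610.4 tonne/day.
solute A reaching the mixer = 463.14 (from concentrate) + 2530×0.501 = 1730.7 tonne/day.
Product flow = 1610.4 + 2530 = 4140.4 tonne/day; solute A fraction = 0.418.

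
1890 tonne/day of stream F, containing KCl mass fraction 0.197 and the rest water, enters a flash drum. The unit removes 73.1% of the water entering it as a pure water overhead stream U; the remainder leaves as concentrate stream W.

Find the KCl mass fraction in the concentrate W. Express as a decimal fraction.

KCl is not removed: 1890×0.197 = 372.33 tonne/day of KCl enters W.
water entering = 1890×0.803 = 1517.7 tonne/day; overhead removed = 0.731×1517.7 = 1109.4 tonne/day.
Concentrate = 1890 − 1109.4 = 780.58 tonne/day.
Mass fraction = 372.33/780.58 = 0.477.

0.477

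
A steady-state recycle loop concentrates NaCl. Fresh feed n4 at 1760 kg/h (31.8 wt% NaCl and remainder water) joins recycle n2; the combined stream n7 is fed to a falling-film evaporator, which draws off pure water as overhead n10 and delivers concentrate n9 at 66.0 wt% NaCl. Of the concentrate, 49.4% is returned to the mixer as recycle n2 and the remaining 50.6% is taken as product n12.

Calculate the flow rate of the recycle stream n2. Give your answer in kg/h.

827.9 kg/h

Overall NaCl balance (none leaves overhead): NaCl in fresh feed = NaCl in product, i.e. 1760×0.318 = (1−0.494)·n9·0.660.
n9 = 559.68/(0.660×0.506) = 1675.9 kg/h.
Recycle n2 = 0.494×1675.9 = 827.89 kg/h.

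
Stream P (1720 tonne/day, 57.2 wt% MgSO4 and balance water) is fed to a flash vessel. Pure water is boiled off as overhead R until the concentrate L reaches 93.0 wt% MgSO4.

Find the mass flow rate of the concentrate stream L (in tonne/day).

1058 tonne/day

MgSO4 is conserved: 1720×0.572 = 983.84 tonne/day all reports to the concentrate.
Concentrate = 983.84/(target fraction) = 1057.9 tonne/day.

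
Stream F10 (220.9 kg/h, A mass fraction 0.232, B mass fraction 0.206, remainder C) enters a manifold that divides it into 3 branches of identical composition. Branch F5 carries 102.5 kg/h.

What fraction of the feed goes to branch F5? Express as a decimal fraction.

0.464

Fraction to F5 = 102.5/220.9 = 0.4640.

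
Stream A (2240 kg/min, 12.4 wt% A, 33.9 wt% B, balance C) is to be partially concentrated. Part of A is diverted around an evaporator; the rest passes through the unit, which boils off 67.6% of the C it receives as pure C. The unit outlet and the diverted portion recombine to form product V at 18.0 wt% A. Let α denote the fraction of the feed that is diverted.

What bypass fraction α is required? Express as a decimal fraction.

All 2240×0.124 = 277.76 kg/min of A reaches V, so V = 277.76/0.180 = 1543.1 kg/min and vapour = 696.89 kg/min.
The evaporator receives (1−α)·2240 of feed at 0.537 C and removes 0.676 of that C:
0.676×0.537×(1−α)×2240 = 696.89
(1−α) = 696.89/813.15 = 0.8570;  α = 0.1430.

0.143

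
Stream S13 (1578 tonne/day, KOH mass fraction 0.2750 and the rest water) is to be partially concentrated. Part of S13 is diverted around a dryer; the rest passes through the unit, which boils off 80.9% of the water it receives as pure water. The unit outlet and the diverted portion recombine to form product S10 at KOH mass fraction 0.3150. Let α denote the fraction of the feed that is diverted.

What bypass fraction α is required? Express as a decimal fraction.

All 1578×0.275 = 433.95 tonne/day of KOH reaches S10, so S10 = 433.95/0.315 = 1377.6 tonne/day and vapour = 200.38 tonne/day.
The evaporator receives (1−α)·1578 of feed at 0.725 water and removes 0.809 of that water:
0.809×0.725×(1−α)×1578 = 200.38
(1−α) = 200.38/925.54 = 0.2165;  α = 0.7835.

0.783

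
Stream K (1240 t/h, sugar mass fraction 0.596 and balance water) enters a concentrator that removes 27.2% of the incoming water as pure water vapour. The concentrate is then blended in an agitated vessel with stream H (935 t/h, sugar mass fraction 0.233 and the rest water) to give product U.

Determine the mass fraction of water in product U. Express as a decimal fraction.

Vapour removed = 0.272×0.404×1240 = 136.26 t/h; concentrate = 1103.7 t/h.
water reaching the mixer = 364.7 (from concentrate) + 935×0.767 = 1081.8 t/h.
Product flow = 1103.7 + 935 = 2038.7 t/h; water fraction = 0.531.

0.531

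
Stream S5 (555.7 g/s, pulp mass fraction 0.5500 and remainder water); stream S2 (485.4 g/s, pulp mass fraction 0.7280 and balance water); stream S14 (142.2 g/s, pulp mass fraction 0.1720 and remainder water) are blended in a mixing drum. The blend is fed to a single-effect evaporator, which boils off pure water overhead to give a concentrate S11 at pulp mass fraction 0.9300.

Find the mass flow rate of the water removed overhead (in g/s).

448.4 g/s

pulp entering = 555.7×0.550 + 485.4×0.728 + 142.2×0.172 = 683.46 g/s.
All pulp reports to S11, so S11 = 683.46/0.930 = 734.91 g/s.
Total feed = 1183.3 g/s; overhead = 1183.3 − 734.91 = 448.39 g/s.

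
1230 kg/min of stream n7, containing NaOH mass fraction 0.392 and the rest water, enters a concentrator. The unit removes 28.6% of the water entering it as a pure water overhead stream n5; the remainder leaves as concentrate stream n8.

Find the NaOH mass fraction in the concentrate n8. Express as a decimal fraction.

0.475

NaOH is not removed: 1230×0.392 = 482.16 kg/min of NaOH enters n8.
water entering = 1230×0.608 = 747.84 kg/min; overhead removed = 0.286×747.84 = 213.88 kg/min.
Concentrate = 1230 − 213.88 = 1016.1 kg/min.
Mass fraction = 482.16/1016.1 = 0.475.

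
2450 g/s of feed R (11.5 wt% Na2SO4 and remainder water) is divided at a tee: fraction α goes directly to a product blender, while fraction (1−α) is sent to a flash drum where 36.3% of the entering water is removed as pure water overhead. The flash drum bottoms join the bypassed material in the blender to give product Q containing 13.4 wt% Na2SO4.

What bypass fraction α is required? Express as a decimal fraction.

0.559

All 2450×0.115 = 281.75 g/s of Na2SO4 reaches Q, so Q = 281.75/0.134 = 2102.6 g/s and vapour = 347.39 g/s.
The evaporator receives (1−α)·2450 of feed at 0.885 water and removes 0.363 of that water:
0.363×0.885×(1−α)×2450 = 347.39
(1−α) = 347.39/787.07 = 0.4414;  α = 0.5586.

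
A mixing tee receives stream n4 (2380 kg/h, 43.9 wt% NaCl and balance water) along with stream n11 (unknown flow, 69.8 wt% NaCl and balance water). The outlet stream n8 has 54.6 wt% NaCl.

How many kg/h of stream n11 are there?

1675 kg/h

Let n11 be the unknown flow. Total out = 2380 + n11.
NaCl balance: 1044.8 + 0.698·n11 = 0.546·(2380 + n11)
(0.698 − 0.546)·n11 = 0.546×2380 − 1044.8 = 254.66
n11 = 254.66 / 0.152 = 1675.4 kg/h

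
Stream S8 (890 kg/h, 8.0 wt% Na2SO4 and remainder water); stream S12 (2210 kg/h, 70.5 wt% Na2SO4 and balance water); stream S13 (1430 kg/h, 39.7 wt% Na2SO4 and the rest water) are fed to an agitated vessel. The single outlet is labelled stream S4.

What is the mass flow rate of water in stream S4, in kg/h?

water out = water in = 890×0.920 + 2210×0.295 + 1430×0.603 = 2333 kg/h.

2333 kg/h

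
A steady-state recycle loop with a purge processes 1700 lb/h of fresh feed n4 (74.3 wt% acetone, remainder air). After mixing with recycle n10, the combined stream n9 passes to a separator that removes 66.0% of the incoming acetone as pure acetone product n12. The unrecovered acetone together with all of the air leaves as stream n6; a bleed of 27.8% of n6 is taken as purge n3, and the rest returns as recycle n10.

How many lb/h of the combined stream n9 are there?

3246 lb/h

air enters only via n4 and leaves only via the purge: 1700×0.257 = 0.278×(air in n6), and the separator passes all air, so air in n9 = air in n6 = 1571.6 lb/h.
acetone in n9: m_A = 1700×0.743 + (1−0.278)·(1−0.660)·m_A, so m_A = 1263.1/0.7545 = 1674 lb/h.
n9 = 1674 + 1571.6 = 3245.6 lb/h.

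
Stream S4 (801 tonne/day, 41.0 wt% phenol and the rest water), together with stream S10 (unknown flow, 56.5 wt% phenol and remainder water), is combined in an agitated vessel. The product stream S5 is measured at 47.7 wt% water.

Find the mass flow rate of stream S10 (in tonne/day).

2155 tonne/day

Let S10 be the unknown flow. Total out = 801 + S10.
water balance: 472.59 + 0.435·S10 = 0.477·(801 + S10)
(0.435 − 0.477)·S10 = 0.477×801 − 472.59 = -90.513
S10 = -90.513 / -0.042 = 2155.1 tonne/day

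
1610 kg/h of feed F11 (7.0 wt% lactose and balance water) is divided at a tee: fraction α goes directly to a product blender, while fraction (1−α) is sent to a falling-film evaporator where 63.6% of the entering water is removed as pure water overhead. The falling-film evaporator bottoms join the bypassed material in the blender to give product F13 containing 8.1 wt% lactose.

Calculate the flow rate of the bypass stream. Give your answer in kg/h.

1240 kg/h

All 1610×0.070 = 112.7 kg/h of lactose reaches F13, so F13 = 112.7/0.081 = 1391.4 kg/h and vapour = 218.64 kg/h.
The evaporator receives (1−α)·1610 of feed at 0.930 water and removes 0.636 of that water:
0.636×0.930×(1−α)×1610 = 218.64
(1−α) = 218.64/952.28 = 0.2296;  α = 0.7704.
Bypass flow = 0.7704×1610 = 1240.3 kg/h.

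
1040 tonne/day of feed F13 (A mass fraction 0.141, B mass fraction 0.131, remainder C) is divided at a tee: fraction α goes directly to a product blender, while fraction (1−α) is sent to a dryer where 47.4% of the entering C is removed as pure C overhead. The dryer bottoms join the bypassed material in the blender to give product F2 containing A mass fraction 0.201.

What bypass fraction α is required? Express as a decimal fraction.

All 1040×0.141 = 146.64 tonne/day of A reaches F2, so F2 = 146.64/0.201 = 729.55 tonne/day and vapour = 310.45 tonne/day.
The evaporator receives (1−α)·1040 of feed at 0.728 C and removes 0.474 of that C:
0.474×0.728×(1−α)×1040 = 310.45
(1−α) = 310.45/358.87 = 0.8651;  α = 0.1349.

0.135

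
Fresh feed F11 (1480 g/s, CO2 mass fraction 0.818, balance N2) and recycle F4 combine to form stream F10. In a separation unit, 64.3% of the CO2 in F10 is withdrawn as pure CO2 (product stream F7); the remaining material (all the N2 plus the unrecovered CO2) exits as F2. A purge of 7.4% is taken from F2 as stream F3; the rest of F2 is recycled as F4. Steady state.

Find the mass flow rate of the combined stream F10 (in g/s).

N2 enters only via F11 and leaves only via the purge: 1480×0.182 = 0.074×(N2 in F2), and the separation unit passes all N2, so N2 in F10 = N2 in F2 = 3640 g/s.
CO2 in F10: m_A = 1480×0.818 + (1−0.074)·(1−0.643)·m_A, so m_A = 1210.6/0.6694 = 1808.5 g/s.
F10 = 1808.5 + 3640 = 5448.5 g/s.

5448 g/s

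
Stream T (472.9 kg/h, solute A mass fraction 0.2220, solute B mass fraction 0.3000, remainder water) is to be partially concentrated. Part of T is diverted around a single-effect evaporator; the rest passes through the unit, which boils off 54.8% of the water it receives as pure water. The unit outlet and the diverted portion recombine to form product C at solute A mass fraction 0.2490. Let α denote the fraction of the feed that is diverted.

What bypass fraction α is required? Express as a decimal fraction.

All 472.9×0.222 = 104.98 kg/h of solute A reaches C, so C = 104.98/0.249 = 421.62 kg/h and vapour = 51.278 kg/h.
The evaporator receives (1−α)·472.9 of feed at 0.478 water and removes 0.548 of that water:
0.548×0.478×(1−α)×472.9 = 51.278
(1−α) = 51.278/123.87 = 0.4140;  α = 0.5860.

0.586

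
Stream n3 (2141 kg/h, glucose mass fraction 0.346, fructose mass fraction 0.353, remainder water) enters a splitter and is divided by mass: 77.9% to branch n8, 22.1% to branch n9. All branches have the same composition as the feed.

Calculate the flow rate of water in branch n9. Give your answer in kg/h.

Branch n9 total = 0.221×2141 = 473.16 kg/h.
water in n9 = 0.301×473.16 = 142.42 kg/h.

142.4 kg/h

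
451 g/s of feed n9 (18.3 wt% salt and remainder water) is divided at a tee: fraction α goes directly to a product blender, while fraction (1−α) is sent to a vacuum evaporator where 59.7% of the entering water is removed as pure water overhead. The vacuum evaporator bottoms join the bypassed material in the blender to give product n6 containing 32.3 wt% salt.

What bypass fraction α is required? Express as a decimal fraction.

All 451×0.183 = 82.533 g/s of salt reaches n6, so n6 = 82.533/0.323 = 255.52 g/s and vapour = 195.48 g/s.
The evaporator receives (1−α)·451 of feed at 0.817 water and removes 0.597 of that water:
0.597×0.817×(1−α)×451 = 195.48
(1−α) = 195.48/219.97 = 0.8886;  α = 0.1114.

0.111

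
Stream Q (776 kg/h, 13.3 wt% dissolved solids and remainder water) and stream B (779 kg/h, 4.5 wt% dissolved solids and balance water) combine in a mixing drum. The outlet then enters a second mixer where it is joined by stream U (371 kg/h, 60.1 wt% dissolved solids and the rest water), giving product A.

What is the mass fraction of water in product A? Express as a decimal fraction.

0.812

Overall, product flow = 1926 kg/h.
water in = 776×0.867 + 779×0.955 + 371×0.399 = 1564.8 kg/h.
water fraction in A = 0.812.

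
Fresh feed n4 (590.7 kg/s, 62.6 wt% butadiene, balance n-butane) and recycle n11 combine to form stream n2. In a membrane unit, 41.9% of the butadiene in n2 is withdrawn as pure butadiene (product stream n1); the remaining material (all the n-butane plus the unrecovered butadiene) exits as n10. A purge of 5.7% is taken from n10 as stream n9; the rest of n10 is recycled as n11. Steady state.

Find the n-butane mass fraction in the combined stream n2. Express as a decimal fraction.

0.826

n-butane enters only via n4 and leaves only via the purge: 590.7×0.374 = 0.057×(n-butane in n10), and the membrane unit passes all n-butane, so n-butane in n2 = n-butane in n10 = 3875.8 kg/s.
butadiene in n2: m_A = 590.7×0.626 + (1−0.057)·(1−0.419)·m_A, so m_A = 369.78/0.4521 = 817.88 kg/s.
n2 = 817.88 + 3875.8 = 4693.7 kg/s.
n-butane fraction in n2 = 3875.8/4693.7 = 0.826.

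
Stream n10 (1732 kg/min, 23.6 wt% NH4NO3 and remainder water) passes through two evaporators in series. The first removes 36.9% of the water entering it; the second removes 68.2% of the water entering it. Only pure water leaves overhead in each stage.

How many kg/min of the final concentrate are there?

water in feed = 1732×0.764 = 1323.2 kg/min.
After stage 1: water left = (1−0.369)×1323.2 = 834.97; stream total = 1243.7 kg/min.
After stage 2: water left = (1−0.682)×834.97 = 265.52; final concentrate = 674.27 kg/min.

674.3 kg/min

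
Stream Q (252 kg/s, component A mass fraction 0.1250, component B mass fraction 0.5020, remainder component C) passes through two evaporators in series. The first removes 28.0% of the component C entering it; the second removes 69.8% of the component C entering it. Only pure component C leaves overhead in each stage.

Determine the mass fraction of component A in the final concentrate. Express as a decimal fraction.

component C in feed = 252×0.373 = 93.996 kg/s.
After stage 1: component C left = (1−0.280)×93.996 = 67.677; stream total = 225.68 kg/s.
After stage 2: component C left = (1−0.698)×67.677 = 20.438; final concentrate = 178.44 kg/s.
component A fraction = 31.5/178.44 = 0.1765.

0.1765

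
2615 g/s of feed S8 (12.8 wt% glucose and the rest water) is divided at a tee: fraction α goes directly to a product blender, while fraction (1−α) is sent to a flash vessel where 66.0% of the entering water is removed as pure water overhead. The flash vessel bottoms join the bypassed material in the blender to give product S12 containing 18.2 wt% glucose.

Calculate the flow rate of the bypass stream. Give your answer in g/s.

1267 g/s

All 2615×0.128 = 334.72 g/s of glucose reaches S12, so S12 = 334.72/0.182 = 1839.1 g/s and vapour = 775.88 g/s.
The evaporator receives (1−α)·2615 of feed at 0.872 water and removes 0.660 of that water:
0.660×0.872×(1−α)×2615 = 775.88
(1−α) = 775.88/1505 = 0.5155;  α = 0.4845.
Bypass flow = 0.4845×2615 = 1266.9 g/s.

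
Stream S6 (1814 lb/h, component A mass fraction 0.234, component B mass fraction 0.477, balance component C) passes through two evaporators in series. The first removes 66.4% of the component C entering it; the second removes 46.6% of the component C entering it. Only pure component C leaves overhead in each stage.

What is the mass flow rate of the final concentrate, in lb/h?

1384 lb/h

component C in feed = 1814×0.289 = 524.25 lb/h.
After stage 1: component C left = (1−0.664)×524.25 = 176.15; stream total = 1465.9 lb/h.
After stage 2: component C left = (1−0.466)×176.15 = 94.062; final concentrate = 1383.8 lb/h.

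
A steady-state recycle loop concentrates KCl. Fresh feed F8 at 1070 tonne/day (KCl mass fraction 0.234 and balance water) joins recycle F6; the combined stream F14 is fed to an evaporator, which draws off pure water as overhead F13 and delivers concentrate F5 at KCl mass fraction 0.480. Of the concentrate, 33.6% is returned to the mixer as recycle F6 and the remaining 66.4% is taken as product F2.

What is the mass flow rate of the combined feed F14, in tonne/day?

Overall KCl balance (none leaves overhead): KCl in fresh feed = KCl in product, i.e. 1070×0.234 = (1−0.336)·F5·0.480.
F5 = 250.38/(0.480×0.664) = 785.58 tonne/day.
Recycle F6 = 0.336×785.58 = 263.95 tonne/day.
Combined feed F14 = 1070 + 263.95 = 1334 tonne/day.

1334 tonne/day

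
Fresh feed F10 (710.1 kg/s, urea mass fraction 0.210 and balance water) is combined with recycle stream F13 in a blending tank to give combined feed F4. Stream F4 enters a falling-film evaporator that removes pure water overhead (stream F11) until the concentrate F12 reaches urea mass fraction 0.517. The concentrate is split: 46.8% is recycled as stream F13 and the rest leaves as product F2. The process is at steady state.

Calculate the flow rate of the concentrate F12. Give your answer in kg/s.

Overall urea balance (none leaves overhead): urea in fresh feed = urea in product, i.e. 710.1×0.210 = (1−0.468)·F12·0.517.
F12 = 149.12/(0.517×0.532) = 542.17 kg/s.

542.2 kg/s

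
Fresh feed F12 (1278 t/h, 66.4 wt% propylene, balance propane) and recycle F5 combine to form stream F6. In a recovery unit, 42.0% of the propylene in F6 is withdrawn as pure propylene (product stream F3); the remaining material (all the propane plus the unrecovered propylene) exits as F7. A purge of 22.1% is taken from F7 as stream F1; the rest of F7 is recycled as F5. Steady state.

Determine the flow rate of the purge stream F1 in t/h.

627.8 t/h

propane enters only via F12 and leaves only via the purge: 1278×0.336 = 0.221×(propane in F7), and the recovery unit passes all propane, so propane in F6 = propane in F7 = 1943 t/h.
propylene in F6: m_A = 1278×0.664 + (1−0.221)·(1−0.420)·m_A, so m_A = 848.59/0.5482 = 1548 t/h.
F7 = (1−0.420)×1548 + 1943 = 2840.9 t/h.
Purge F1 = 0.221×2840.9 = 627.83 t/h.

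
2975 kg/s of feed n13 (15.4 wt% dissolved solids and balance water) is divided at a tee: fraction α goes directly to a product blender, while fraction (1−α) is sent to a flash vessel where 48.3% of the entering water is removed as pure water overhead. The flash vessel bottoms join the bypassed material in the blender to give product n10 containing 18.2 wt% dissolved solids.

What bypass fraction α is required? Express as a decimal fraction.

0.623

All 2975×0.154 = 458.15 kg/s of dissolved solids reaches n10, so n10 = 458.15/0.182 = 2517.3 kg/s and vapour = 457.69 kg/s.
The evaporator receives (1−α)·2975 of feed at 0.846 water and removes 0.483 of that water:
0.483×0.846×(1−α)×2975 = 457.69
(1−α) = 457.69/1215.6 = 0.3765;  α = 0.6235.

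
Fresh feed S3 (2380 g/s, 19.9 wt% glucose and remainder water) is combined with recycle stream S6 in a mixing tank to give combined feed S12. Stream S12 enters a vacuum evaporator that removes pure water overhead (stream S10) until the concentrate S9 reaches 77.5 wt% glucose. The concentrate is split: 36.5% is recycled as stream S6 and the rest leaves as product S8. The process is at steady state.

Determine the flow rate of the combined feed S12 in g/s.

2731 g/s

Overall glucose balance (none leaves overhead): glucose in fresh feed = glucose in product, i.e. 2380×0.199 = (1−0.365)·S9·0.775.
S9 = 473.62/(0.775×0.635) = 962.4 g/s.
Recycle S6 = 0.365×962.4 = 351.28 g/s.
Combined feed S12 = 2380 + 351.28 = 2731.3 g/s.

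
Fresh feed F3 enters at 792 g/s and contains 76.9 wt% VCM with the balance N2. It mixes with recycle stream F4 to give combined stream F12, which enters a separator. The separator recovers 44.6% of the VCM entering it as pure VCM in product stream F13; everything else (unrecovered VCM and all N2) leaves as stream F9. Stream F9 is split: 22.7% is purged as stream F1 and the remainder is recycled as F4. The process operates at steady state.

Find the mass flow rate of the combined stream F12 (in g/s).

1871 g/s

N2 enters only via F3 and leaves only via the purge: 792×0.231 = 0.227×(N2 in F9), and the separator passes all N2, so N2 in F12 = N2 in F9 = 805.96 g/s.
VCM in F12: m_A = 792×0.769 + (1−0.227)·(1−0.446)·m_A, so m_A = 609.05/0.5718 = 1065.2 g/s.
F12 = 1065.2 + 805.96 = 1871.2 g/s.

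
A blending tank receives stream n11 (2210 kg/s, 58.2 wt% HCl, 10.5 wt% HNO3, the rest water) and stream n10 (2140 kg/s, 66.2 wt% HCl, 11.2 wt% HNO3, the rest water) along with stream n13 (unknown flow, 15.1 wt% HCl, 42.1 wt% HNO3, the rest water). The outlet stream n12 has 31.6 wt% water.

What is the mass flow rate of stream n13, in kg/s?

1779 kg/s

Let n13 be the unknown flow. Total out = 4350 + n13.
water balance: 1175.4 + 0.428·n13 = 0.316·(4350 + n13)
(0.428 − 0.316)·n13 = 0.316×4350 − 1175.4 = 199.23
n13 = 199.23 / 0.112 = 1778.8 kg/s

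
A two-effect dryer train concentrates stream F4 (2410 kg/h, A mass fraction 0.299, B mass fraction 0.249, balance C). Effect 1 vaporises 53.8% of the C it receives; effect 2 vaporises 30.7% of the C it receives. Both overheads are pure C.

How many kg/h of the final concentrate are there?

C in feed = 2410×0.452 = 1089.3 kg/h.
After stage 1: C left = (1−0.538)×1089.3 = 503.27; stream total = 1823.9 kg/h.
After stage 2: C left = (1−0.307)×503.27 = 348.76; final concentrate = 1669.4 kg/h.

1669 kg/h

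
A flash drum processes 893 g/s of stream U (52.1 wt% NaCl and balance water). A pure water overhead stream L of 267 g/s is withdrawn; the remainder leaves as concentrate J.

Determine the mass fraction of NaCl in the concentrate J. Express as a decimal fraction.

0.743

NaCl is not removed: 893×0.521 = 465.25 g/s of NaCl enters J.
Concentrate = 893 − 267 = 626 g/s.
Mass fraction = 465.25/626 = 0.743.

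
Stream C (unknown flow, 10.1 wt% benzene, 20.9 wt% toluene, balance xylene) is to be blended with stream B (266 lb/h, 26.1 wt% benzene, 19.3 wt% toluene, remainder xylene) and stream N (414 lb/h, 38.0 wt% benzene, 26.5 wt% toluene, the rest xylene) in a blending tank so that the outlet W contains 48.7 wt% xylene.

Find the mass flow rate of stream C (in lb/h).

191.9 lb/h

Let C be the unknown flow. Total out = 680 + C.
xylene balance: 292.21 + 0.690·C = 0.487·(680 + C)
(0.690 − 0.487)·C = 0.487×680 − 292.21 = 38.954
C = 38.954 / 0.203 = 191.89 lb/h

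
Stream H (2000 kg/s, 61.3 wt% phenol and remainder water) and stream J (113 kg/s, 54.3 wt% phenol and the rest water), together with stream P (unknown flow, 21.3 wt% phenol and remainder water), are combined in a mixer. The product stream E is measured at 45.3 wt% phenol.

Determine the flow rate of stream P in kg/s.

1376 kg/s

Let P be the unknown flow. Total out = 2113 + P.
phenol balance: 1287.4 + 0.213·P = 0.453·(2113 + P)
(0.213 − 0.453)·P = 0.453×2113 − 1287.4 = -330.17
P = -330.17 / -0.240 = 1375.7 kg/s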